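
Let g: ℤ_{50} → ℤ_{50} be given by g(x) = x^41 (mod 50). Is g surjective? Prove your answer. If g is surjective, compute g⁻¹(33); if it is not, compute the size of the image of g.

g(0) = 0^41 = 0.
g(10): Repeated squaring mod 50: 10^1 ≡ 10, 10^2 ≡ 10² = 100 ≡ 0, 10^4 ≡ 0² = 0, 10^8 ≡ 0² = 0, 10^16 ≡ 0² = 0, 10^32 ≡ 0² = 0. Since 41 = 32 + 8 + 1, 10^41 ≡ 0·0·10: 0·0 = 0, then 0·10 = 0. So 10^41 ≡ 0 (mod 50).
So g(0) = g(10) = 0 while 0 ≠ 10, so g is not injective.
A non-injective map from the 50-element set ℤ_{50} to itself takes at most 49 distinct values, so it cannot be surjective. So g is not surjective.
Since g is not surjective, we determine |image(g)|. Computing x^41 mod 50 for each x (by repeated squaring, reducing mod 50 at every step), the values g(0), g(1), …, g(49) are: 0, 1, 2, 3, 4, 25, 6, 7, 8, 9, 0, 11, 12, 13, 14, 25, 16, 17, 18, 19, 0, 21, 22, 23, 24, 25, 26, 27, 28, 29, 0, 31, 32, 33, 34, 25, 36, 37, 38, 39, 0, 41, 42, 43, 44, 25, 46, 47, 48, 49.
The distinct values are {0, 1, 2, 3, 4, 6, 7, 8, 9, 11, 12, 13, 14, 16, 17, 18, 19, 21, 22, 23, 24, 25, 26, 27, 28, 29, 31, 32, 33, 34, 36, 37, 38, 39, 41, 42, 43, 44, 46, 47, 48, 49}; there are 42 of them.

42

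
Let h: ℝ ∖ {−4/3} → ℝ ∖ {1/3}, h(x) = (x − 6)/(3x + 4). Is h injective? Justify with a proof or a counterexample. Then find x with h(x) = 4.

Suppose h(u) = h(v). Cross-multiplying: (u − 6)(3v + 4) = (v − 6)(3u + 4).
Expanding both sides and cancelling the symmetric terms leaves 22·(u − v) = 0. Since 22 ≠ 0, u = v. Hence h is injective.
Solving h(x) = 4: cross-multiplying gives x − 6 = 4(3x + 4), which rearranges to −11x = 22, so x = −2.

-2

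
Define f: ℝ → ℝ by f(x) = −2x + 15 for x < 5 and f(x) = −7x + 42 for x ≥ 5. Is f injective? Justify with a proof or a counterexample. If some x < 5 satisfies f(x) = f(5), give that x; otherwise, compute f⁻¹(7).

Both pieces are strictly decreasing (slopes −2 and −7), so each is injective on its own interval.
The left piece maps (−∞, 5) onto (5, ∞); the right piece maps [5, ∞) onto (−∞, 7].
These images overlap. In particular f(5) = 7 (right piece), and solving −2x + 15 = 7 on the left piece gives x = 4 < 5.
So f(4) = f(5) with 4 ≠ 5, and f is not injective. This x = 4 is the requested value below 5.

4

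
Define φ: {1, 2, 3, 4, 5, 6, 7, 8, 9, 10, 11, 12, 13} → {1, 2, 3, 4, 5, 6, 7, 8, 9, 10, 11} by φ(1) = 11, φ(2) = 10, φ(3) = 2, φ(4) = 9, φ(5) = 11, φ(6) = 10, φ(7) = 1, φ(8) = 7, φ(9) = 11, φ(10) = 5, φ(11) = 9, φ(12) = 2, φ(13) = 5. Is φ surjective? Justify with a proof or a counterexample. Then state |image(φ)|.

7

No element maps to 3, so φ is not surjective.
The image of φ is {1, 2, 5, 7, 9, 10, 11}, which has 7 elements.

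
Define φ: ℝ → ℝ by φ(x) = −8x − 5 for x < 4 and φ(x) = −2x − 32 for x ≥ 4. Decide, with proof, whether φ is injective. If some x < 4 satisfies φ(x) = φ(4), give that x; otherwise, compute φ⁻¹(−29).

Both pieces are strictly decreasing (slopes −8 and −2), so each is injective on its own interval.
The left piece maps (−∞, 4) onto (−37, ∞); the right piece maps [4, ∞) onto (−∞, −40].
These images are disjoint, so no value is attained by both pieces. So φ is injective.
Because the two images are disjoint, no x < 4 has φ(x) = φ(4), so we compute φ⁻¹(−29): −29 lies in (−37, ∞), so solve −8x − 5 = −29: x = (−29 + 5)/(−8) = 3.

3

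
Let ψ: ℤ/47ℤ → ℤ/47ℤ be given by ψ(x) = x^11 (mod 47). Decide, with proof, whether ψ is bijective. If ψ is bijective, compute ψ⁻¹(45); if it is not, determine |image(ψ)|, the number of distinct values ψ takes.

Since 47 is prime, the nonzero elements of ℤ/47ℤ form a cyclic group of order 46.
As gcd(11, 46) = 1, raising to the 11th power is a bijection on this group: if x_1^11 ≡ x_2^11 then (x_1x_2^{−1})^11 = 1, and the only element of order dividing gcd(11, 46) = 1 is 1, so x_1 = x_2.
With ψ(0) = 0 this makes ψ injective on all of ℤ/47ℤ, hence bijective (finite equal-size domain and codomain). In particular ψ is bijective.
Since ψ is bijective, we find the preimage of 45. The inverse of x ↦ x^11 on (ℤ/47ℤ)^× is x ↦ x^21, because 11·21 = 231 = 5·46 + 1 ≡ 1 (mod 46) and x^{46} = 1 for x ≠ 0 (Fermat). So ψ⁻¹(45) = 45^21 mod 47.
Repeated squaring mod 47: 45^1 ≡ 45, 45^2 ≡ 45² = 2025 ≡ 4, 45^4 ≡ 4² = 16, 45^8 ≡ 16² = 256 ≡ 21, 45^16 ≡ 21² = 441 ≡ 18. Since 21 = 16 + 4 + 1, 45^21 ≡ 18·16·45: 18·16 = 288 ≡ 6, then 6·45 = 270 ≡ 35. So 45^21 ≡ 35 (mod 47).
Hence ψ⁻¹(45) = 35.

35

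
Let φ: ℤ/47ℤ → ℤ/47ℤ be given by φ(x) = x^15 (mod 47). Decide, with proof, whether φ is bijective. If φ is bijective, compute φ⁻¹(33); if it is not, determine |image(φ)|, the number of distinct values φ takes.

Since 47 is prime, the nonzero elements of ℤ/47ℤ form a cyclic group of order 46.
As gcd(15, 46) = 1, raising to the 15th power is a bijection on this group: if u^15 ≡ v^15 then (uv^{−1})^15 = 1, and the only element of order dividing gcd(15, 46) = 1 is 1, so u = v.
With φ(0) = 0 this makes φ injective on all of ℤ/47ℤ, hence bijective (finite equal-size domain and codomain). In particular φ is bijective.
Since φ is bijective, we find the preimage of 33. The inverse of x ↦ x^15 on (ℤ/47ℤ)^× is x ↦ x^43, because 15·43 = 645 = 14·46 + 1 ≡ 1 (mod 46) and x^{46} = 1 for x ≠ 0 (Fermat). So φ⁻¹(33) = 33^43 mod 47.
Repeated squaring mod 47: 33^1 ≡ 33, 33^2 ≡ 33² = 1089 ≡ 8, 33^4 ≡ 8² = 64 ≡ 17, 33^8 ≡ 17² = 289 ≡ 7, 33^16 ≡ 7² = 49 ≡ 2, 33^32 ≡ 2² = 4. Since 43 = 32 + 8 + 2 + 1, 33^43 ≡ 4·7·8·33: 4·7 = 28, then 28·8 = 224 ≡ 36, then 36·33 = 1188 ≡ 13. So 33^43 ≡ 13 (mod 47).
Hence φ⁻¹(33) = 13.

13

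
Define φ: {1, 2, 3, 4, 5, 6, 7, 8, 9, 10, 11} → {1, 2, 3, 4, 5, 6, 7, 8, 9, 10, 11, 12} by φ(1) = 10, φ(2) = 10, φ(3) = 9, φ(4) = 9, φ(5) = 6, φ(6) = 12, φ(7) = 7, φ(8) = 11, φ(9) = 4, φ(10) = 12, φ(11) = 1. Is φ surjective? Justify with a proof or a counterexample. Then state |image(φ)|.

8

No element maps to 2, so φ is not surjective.
The image of φ is {1, 4, 6, 7, 9, 10, 11, 12}, which has 8 elements.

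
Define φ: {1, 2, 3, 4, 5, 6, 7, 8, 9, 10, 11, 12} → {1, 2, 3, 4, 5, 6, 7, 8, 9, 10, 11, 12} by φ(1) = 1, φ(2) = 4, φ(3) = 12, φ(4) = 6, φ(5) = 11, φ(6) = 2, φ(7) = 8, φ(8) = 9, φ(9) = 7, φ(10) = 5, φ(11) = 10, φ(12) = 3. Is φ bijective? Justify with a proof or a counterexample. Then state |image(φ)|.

The values 1, 4, 12, 6, 11, 2, 8, 9, 7, 5, 10, 3 are a permutation of {1, 2, 3, 4, 5, 6, 7, 8, 9, 10, 11, 12}: each element appears exactly once.
So φ is injective and surjective, hence bijective.
The image of φ is {1, 2, 3, 4, 5, 6, 7, 8, 9, 10, 11, 12}, which has 12 elements.

12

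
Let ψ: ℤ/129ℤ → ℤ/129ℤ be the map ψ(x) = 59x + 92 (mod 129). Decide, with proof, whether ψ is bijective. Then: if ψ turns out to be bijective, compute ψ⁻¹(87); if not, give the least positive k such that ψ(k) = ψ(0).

83

Suppose ψ(u) = ψ(v) in ℤ/129ℤ. Then 59u + 92 ≡ 59v + 92 (mod 129), hence 59(u − v) ≡ 0 (mod 129).
Since gcd(59, 129) = 1, 59 is invertible modulo 129, thus u − v ≡ 0 (mod 129), i.e. u = v.
We now compute 59⁻¹ mod 129 explicitly. Euclid's algorithm: 129 = 2·59 + 11, 59 = 5·11 + 4, 11 = 2·4 + 3, 4 = 1·3 + 1; back-substituting gives 1 = 35·59 − 16·129, so 59⁻¹ ≡ 35 (mod 129).
Then y ↦ 35(y − 92) is a two-sided inverse to ψ, so every y ∈ ℤ/129ℤ has a preimage.
Therefore ψ is bijective.
Since ψ is bijective, we compute ψ⁻¹(87): solve 59x + 92 ≡ 87 (mod 129), i.e. 59x ≡ 124 (mod 129).
Multiplying by 59⁻¹ = 35 gives x ≡ 35·124 = 4340 = 33·129 + 83 ≡ 83 (mod 129).
Check: ψ(83) = 59·83 + 92 = 4989 = 38·129 + 87 ≡ 87 (mod 129).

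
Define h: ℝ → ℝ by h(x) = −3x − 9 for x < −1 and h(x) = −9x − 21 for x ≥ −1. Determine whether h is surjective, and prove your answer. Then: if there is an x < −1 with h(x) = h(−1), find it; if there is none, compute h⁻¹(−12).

Both pieces are strictly decreasing (slopes −3 and −9), so each is injective on its own interval.
The left piece maps (−∞, −1) onto (−6, ∞); the right piece maps [−1, ∞) onto (−∞, −12].
The union (−6, ∞) ∪ (−∞, −12] omits the interval between −6 and −12; in particular −6 has no preimage. So h is not surjective.
Because the two images are disjoint, no x < −1 has h(x) = h(−1), so we compute h⁻¹(−12): −12 lies in (−∞, −12], so solve −9x − 21 = −12: x = (−12 + 21)/(−9) = −1.

-1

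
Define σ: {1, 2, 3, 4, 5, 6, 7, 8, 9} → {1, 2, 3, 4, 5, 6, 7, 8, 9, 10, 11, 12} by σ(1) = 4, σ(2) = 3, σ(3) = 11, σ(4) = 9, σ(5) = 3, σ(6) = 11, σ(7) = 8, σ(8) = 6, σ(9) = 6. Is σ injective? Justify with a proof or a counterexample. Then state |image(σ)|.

σ(2) = 3 = σ(5) with 2 ≠ 5, so σ is not injective.
The image of σ is {3, 4, 6, 8, 9, 11}, which has 6 elements.

6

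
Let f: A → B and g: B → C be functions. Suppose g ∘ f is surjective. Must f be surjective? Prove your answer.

not surjective

No. Take A = {1}, B = {1, 2, 3, 4}, C = {1}, f(a) = 1 for every a ∈ A, and g(b) = 1 for every b ∈ B.
Then g ∘ f is surjective onto {1}, but 4 ∈ B has no preimage under f, so f is not surjective.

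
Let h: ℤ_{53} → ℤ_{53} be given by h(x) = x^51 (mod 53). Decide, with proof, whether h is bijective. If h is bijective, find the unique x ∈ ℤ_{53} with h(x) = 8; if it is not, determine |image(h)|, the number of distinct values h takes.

20

Since 53 is prime, the nonzero elements of ℤ_{53} form a cyclic group of order 52.
As gcd(51, 52) = 1, raising to the 51st power is a bijection on this group: if a^51 ≡ b^51 then (ab^{−1})^51 = 1, and the only element of order dividing gcd(51, 52) = 1 is 1, so a = b.
With h(0) = 0 this makes h injective on all of ℤ_{53}, hence bijective (finite equal-size domain and codomain). In particular h is bijective.
Since h is bijective, we find the preimage of 8. The inverse of x ↦ x^51 on (ℤ_{53})^× is x ↦ x^51, because 51·51 = 2601 = 50·52 + 1 ≡ 1 (mod 52) and x^{52} = 1 for x ≠ 0 (Fermat). So h⁻¹(8) = 8^51 mod 53.
Repeated squaring mod 53: 8^1 ≡ 8, 8^2 ≡ 8² = 64 ≡ 11, 8^4 ≡ 11² = 121 ≡ 15, 8^8 ≡ 15² = 225 ≡ 13, 8^16 ≡ 13² = 169 ≡ 10, 8^32 ≡ 10² = 100 ≡ 47. Since 51 = 32 + 16 + 2 + 1, 8^51 ≡ 47·10·11·8: 47·10 = 470 ≡ 46, then 46·11 = 506 ≡ 29, then 29·8 = 232 ≡ 20. So 8^51 ≡ 20 (mod 53).
Hence h⁻¹(8) = 20.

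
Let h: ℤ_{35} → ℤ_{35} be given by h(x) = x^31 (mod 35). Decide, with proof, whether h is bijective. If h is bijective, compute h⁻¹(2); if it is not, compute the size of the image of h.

23

Computing x^31 mod 35 for each x (by repeated squaring, reducing mod 35 at every step), the values h(0), h(1), …, h(34) are: 0, 1, 23, 17, 4, 5, 6, 28, 22, 9, 10, 11, 33, 27, 14, 15, 16, 3, 32, 19, 20, 21, 8, 2, 24, 25, 26, 13, 7, 29, 30, 31, 18, 12, 34.
Every element of ℤ_{35} appears exactly once in this list, so h is a bijection, and in particular bijective.
Since h is bijective, we read off the preimage of 2 from the same table: h(23) = 2, so h⁻¹(2) = 23.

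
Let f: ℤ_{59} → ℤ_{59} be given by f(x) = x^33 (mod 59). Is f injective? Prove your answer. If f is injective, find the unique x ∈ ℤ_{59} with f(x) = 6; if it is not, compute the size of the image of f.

31

Since 59 is prime, the nonzero elements of ℤ_{59} form a cyclic group of order 58.
As gcd(33, 58) = 1, raising to the 33rd power is a bijection on this group: if a^33 ≡ b^33 then (ab^{−1})^33 = 1, and the only element of order dividing gcd(33, 58) = 1 is 1, so a = b.
With f(0) = 0 this makes f injective on all of ℤ_{59}, hence bijective (finite equal-size domain and codomain). In particular f is injective.
Since f is injective, we find the preimage of 6. The inverse of x ↦ x^33 on (ℤ_{59})^× is x ↦ x^51, because 33·51 = 1683 = 29·58 + 1 ≡ 1 (mod 58) and x^{58} = 1 for x ≠ 0 (Fermat). So f⁻¹(6) = 6^51 mod 59.
Repeated squaring mod 59: 6^1 ≡ 6, 6^2 ≡ 6² = 36, 6^4 ≡ 36² = 1296 ≡ 57, 6^8 ≡ 57² = 3249 ≡ 4, 6^16 ≡ 4² = 16, 6^32 ≡ 16² = 256 ≡ 20. Since 51 = 32 + 16 + 2 + 1, 6^51 ≡ 20·16·36·6: 20·16 = 320 ≡ 25, then 25·36 = 900 ≡ 15, then 15·6 = 90 ≡ 31. So 6^51 ≡ 31 (mod 59).
Hence f⁻¹(6) = 31.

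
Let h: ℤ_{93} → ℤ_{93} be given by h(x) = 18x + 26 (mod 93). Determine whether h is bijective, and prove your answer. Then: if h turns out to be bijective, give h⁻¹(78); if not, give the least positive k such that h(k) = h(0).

We have gcd(18, 93) = 3 > 1. Taking u = 0 and v = 31: h(0) = 26 and h(31) = 18·31 + 26 = 584 ≡ 26 (mod 93).
So h(0) = h(31) while 0 ≠ 31, hence h is not injective, hence not bijective.
Since h is not bijective, we find the least positive k with h(k) = h(0): this means 18k ≡ 0 (mod 93), i.e. 93 ∣ 18k. Since gcd(18, 93) = 3, dividing through by 3 this holds exactly when 31 ∣ 6k, and as gcd(6, 31) = 1, exactly when 31 ∣ k.
The smallest positive such k is 31.

31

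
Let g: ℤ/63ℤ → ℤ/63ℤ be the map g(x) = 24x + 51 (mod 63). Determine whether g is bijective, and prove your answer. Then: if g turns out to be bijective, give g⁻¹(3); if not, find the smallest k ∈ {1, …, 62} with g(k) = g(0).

21

By definition, g is injective if g(x_1) = g(x_2) implies x_1 = x_2.
We have gcd(24, 63) = 3 > 1. Taking x_1 = 0 and x_2 = 21: g(0) = 51 and g(21) = 24·21 + 51 = 555 ≡ 51 (mod 63).
So g(0) = g(21) while 0 ≠ 21, hence g is not injective, hence not bijective.
Since g is not bijective, we find the least positive k with g(k) = g(0): this means 24k ≡ 0 (mod 63), i.e. 63 ∣ 24k. Since gcd(24, 63) = 3, dividing through by 3 this holds exactly when 21 ∣ 8k, and as gcd(8, 21) = 1, exactly when 21 ∣ k.
The smallest positive such k is 21.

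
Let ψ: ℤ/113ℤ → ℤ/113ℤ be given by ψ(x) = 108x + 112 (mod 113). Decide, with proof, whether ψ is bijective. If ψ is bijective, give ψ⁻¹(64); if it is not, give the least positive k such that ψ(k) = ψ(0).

100

If ψ(x_1) = ψ(x_2), then 108x_1 ≡ 108x_2 (mod 113). Because gcd(108, 113) = 1, we may cancel 108 to get x_1 ≡ x_2 (mod 113).
We now compute 108⁻¹ mod 113 explicitly. Euclid's algorithm: 113 = 1·108 + 5, 108 = 21·5 + 3, 5 = 1·3 + 2, 3 = 1·2 + 1; back-substituting gives 1 = 45·108 − 43·113, so 108⁻¹ ≡ 45 (mod 113).
Then y ↦ 45(y − 112) is a two-sided inverse to ψ, so every y ∈ ℤ/113ℤ has a preimage.
Hence ψ is bijective.
Since ψ is bijective, we find ψ⁻¹(64): we need 108x ≡ 64 − 112 ≡ 65 (mod 113). Using 108⁻¹ = 45: x ≡ 45·65 = 2925 = 25·113 + 100, so x = 100.
Check: ψ(100) = 108·100 + 112 = 10912 = 96·113 + 64 ≡ 64 (mod 113).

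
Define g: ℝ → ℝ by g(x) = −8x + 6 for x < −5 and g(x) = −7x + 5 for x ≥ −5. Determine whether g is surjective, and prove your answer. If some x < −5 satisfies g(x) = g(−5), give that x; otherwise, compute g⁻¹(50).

Both pieces are strictly decreasing (slopes −8 and −7), so each is injective on its own interval.
The left piece maps (−∞, −5) onto (46, ∞); the right piece maps [−5, ∞) onto (−∞, 40].
The union (46, ∞) ∪ (−∞, 40] omits the interval between 46 and 40; in particular 46 has no preimage. So g is not surjective.
Because the two images are disjoint, no x < −5 has g(x) = g(−5), so we compute g⁻¹(50): 50 lies in (46, ∞), so solve −8x + 6 = 50: x = (50 − 6)/(−8) = −11/2.

-11/2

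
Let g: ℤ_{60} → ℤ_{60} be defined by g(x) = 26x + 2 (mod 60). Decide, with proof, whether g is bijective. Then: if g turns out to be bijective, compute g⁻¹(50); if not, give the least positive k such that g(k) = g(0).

We have gcd(26, 60) = 2 > 1. Taking s = 0 and t = 30: g(0) = 2 and g(30) = 26·30 + 2 = 782 ≡ 2 (mod 60).
So g(0) = g(30) while 0 ≠ 30, so g is not injective, hence not bijective.
Since g is not bijective, we find the least positive k with g(k) = g(0): this means 26k ≡ 0 (mod 60), i.e. 60 ∣ 26k. Since gcd(26, 60) = 2, dividing through by 2 this holds exactly when 30 ∣ 13k, and as gcd(13, 30) = 1, exactly when 30 ∣ k.
The smallest positive such k is 30.

30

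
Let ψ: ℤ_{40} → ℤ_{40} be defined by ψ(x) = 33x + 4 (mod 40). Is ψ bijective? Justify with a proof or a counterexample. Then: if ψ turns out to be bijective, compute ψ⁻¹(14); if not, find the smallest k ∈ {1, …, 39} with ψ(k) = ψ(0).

If ψ(a) = ψ(b), then 33a ≡ 33b (mod 40). Because gcd(33, 40) = 1, we may cancel 33 to get a ≡ b (mod 40).
We now compute 33⁻¹ mod 40 explicitly. Euclid's algorithm: 40 = 1·33 + 7, 33 = 4·7 + 5, 7 = 1·5 + 2, 5 = 2·2 + 1; back-substituting gives 1 = 17·33 − 14·40, so 33⁻¹ ≡ 17 (mod 40).
Then y ↦ 17(y − 4) is a two-sided inverse to ψ, so every y ∈ ℤ_{40} has a preimage.
Thus ψ is bijective.
Since ψ is bijective, we find ψ⁻¹(14): we need 33x ≡ 14 − 4 ≡ 10 (mod 40). Using 33⁻¹ = 17: x ≡ 17·10 = 170 = 4·40 + 10, so x = 10.
Check: ψ(10) = 33·10 + 4 = 334 = 8·40 + 14 ≡ 14 (mod 40).

10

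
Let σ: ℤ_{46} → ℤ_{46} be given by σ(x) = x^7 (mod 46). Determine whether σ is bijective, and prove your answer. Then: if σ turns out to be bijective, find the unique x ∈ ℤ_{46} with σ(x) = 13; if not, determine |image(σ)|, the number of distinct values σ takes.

25

Computing x^7 mod 46 for each x (by repeated squaring, reducing mod 46 at every step), the values σ(0), σ(1), …, σ(45) are: 0, 1, 36, 25, 8, 17, 26, 5, 12, 27, 14, 7, 16, 9, 42, 11, 18, 43, 6, 15, 44, 33, 22, 23, 24, 13, 2, 31, 40, 3, 28, 35, 4, 37, 30, 39, 32, 19, 34, 41, 20, 29, 38, 21, 10, 45.
Every element of ℤ_{46} appears exactly once in this list, so σ is a bijection, and in particular bijective.
Since σ is bijective, we read off the preimage of 13 from the same table: σ(25) = 13, so σ⁻¹(13) = 25.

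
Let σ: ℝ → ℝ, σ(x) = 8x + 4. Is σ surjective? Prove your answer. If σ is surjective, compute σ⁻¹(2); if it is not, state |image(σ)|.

For any y ∈ ℝ, x = (y − 4)/8 satisfies σ(x) = y.
Thus σ is surjective.
Since σ is surjective, we compute σ⁻¹(2) = (2 − 4)/8 = −1/4.

-1/4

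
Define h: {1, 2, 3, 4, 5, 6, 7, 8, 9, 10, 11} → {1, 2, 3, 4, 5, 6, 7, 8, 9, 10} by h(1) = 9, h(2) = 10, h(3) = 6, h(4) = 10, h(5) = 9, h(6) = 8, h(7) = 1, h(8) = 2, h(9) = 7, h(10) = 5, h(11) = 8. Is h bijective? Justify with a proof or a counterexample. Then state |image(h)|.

8

h(2) = 10 = h(4) with 2 ≠ 4, so h is not injective, hence not bijective.
The image of h is {1, 2, 5, 6, 7, 8, 9, 10}, which has 8 elements.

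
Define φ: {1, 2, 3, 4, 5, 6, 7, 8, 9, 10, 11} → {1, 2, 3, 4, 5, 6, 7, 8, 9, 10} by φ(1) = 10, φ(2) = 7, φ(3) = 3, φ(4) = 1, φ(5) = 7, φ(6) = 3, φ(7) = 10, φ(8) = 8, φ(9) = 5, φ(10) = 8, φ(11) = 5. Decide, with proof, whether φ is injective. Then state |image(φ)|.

φ(2) = 7 = φ(5) with 2 ≠ 5, so φ is not injective.
The image of φ is {1, 3, 5, 7, 8, 10}, which has 6 elements.

6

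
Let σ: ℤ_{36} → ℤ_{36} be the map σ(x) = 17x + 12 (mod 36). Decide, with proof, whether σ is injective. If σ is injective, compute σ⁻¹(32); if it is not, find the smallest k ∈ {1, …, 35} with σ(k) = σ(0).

Recall: injectivity means: for all s, t in the domain, σ(s) = σ(t) implies s = t.
If σ(s) = σ(t), then 17s ≡ 17t (mod 36). Because gcd(17, 36) = 1, we may cancel 17 to get s ≡ t (mod 36).
Therefore σ is injective.
We now compute 17⁻¹ mod 36 explicitly. Euclid's algorithm: 36 = 2·17 + 2, 17 = 8·2 + 1; back-substituting gives 1 = 17·17 − 8·36, so 17⁻¹ ≡ 17 (mod 36).
Since σ is injective, we compute σ⁻¹(32): solve 17x + 12 ≡ 32 (mod 36), i.e. 17x ≡ 20 (mod 36).
Multiplying by 17⁻¹ = 17 gives x ≡ 17·20 = 340 = 9·36 + 16 ≡ 16 (mod 36).
Check: σ(16) = 17·16 + 12 = 284 = 7·36 + 32 ≡ 32 (mod 36).

16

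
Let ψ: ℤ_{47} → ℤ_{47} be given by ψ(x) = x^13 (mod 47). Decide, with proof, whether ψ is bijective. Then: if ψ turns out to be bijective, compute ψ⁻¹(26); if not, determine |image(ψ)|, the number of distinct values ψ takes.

33

Since 47 is prime, the nonzero elements of ℤ_{47} form a cyclic group of order 46.
As gcd(13, 46) = 1, raising to the 13th power is a bijection on this group: if a^13 ≡ b^13 then (ab^{−1})^13 = 1, and the only element of order dividing gcd(13, 46) = 1 is 1, so a = b.
With ψ(0) = 0 this makes ψ injective on all of ℤ_{47}, hence bijective (finite equal-size domain and codomain). In particular ψ is bijective.
Since ψ is bijective, we find the preimage of 26. The inverse of x ↦ x^13 on (ℤ_{47})^× is x ↦ x^39, because 13·39 = 507 = 11·46 + 1 ≡ 1 (mod 46) and x^{46} = 1 for x ≠ 0 (Fermat). So ψ⁻¹(26) = 26^39 mod 47.
Repeated squaring mod 47: 26^1 ≡ 26, 26^2 ≡ 26² = 676 ≡ 18, 26^4 ≡ 18² = 324 ≡ 42, 26^8 ≡ 42² = 1764 ≡ 25, 26^16 ≡ 25² = 625 ≡ 14, 26^32 ≡ 14² = 196 ≡ 8. Since 39 = 32 + 4 + 2 + 1, 26^39 ≡ 8·42·18·26: 8·42 = 336 ≡ 7, then 7·18 = 126 ≡ 32, then 32·26 = 832 ≡ 33. So 26^39 ≡ 33 (mod 47).
Hence ψ⁻¹(26) = 33.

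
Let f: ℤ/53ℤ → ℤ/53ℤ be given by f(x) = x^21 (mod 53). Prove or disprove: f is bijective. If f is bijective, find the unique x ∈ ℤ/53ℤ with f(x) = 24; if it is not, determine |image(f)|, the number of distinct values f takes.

Since 53 is prime, the nonzero elements of ℤ/53ℤ form a cyclic group of order 52.
As gcd(21, 52) = 1, raising to the 21st power is a bijection on this group: if s^21 ≡ t^21 then (st^{−1})^21 = 1, and the only element of order dividing gcd(21, 52) = 1 is 1, so s = t.
With f(0) = 0 this makes f injective on all of ℤ/53ℤ, hence bijective (finite equal-size domain and codomain). In particular f is bijective.
Since f is bijective, we find the preimage of 24. The inverse of x ↦ x^21 on (ℤ/53ℤ)^× is x ↦ x^5, because 21·5 = 105 = 2·52 + 1 ≡ 1 (mod 52) and x^{52} = 1 for x ≠ 0 (Fermat). So f⁻¹(24) = 24^5 mod 53.
Repeated squaring mod 53: 24^1 ≡ 24, 24^2 ≡ 24² = 576 ≡ 46, 24^4 ≡ 46² = 2116 ≡ 49. Since 5 = 4 + 1, 24^5 ≡ 49·24: 49·24 = 1176 ≡ 10. So 24^5 ≡ 10 (mod 53).
Hence f⁻¹(24) = 10.

10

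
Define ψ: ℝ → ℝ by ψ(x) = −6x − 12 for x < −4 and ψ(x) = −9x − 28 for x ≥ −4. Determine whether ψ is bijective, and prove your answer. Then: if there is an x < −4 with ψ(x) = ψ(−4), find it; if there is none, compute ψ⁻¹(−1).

-3

Both pieces are strictly decreasing (slopes −6 and −9), so each is injective on its own interval.
The left piece maps (−∞, −4) onto (12, ∞); the right piece maps [−4, ∞) onto (−∞, 8].
The images leave a gap (12 has no preimage), so ψ is not surjective, hence not bijective.
Because the two images are disjoint, no x < −4 has ψ(x) = ψ(−4), so we compute ψ⁻¹(−1): −1 lies in (−∞, 8], so solve −9x − 28 = −1: x = (−1 + 28)/(−9) = −3.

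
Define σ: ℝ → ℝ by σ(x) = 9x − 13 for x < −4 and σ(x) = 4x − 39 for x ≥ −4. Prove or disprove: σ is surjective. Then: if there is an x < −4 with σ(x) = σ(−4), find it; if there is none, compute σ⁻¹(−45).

Both pieces are strictly increasing (slopes 9 and 4), so each is injective on its own interval.
The left piece maps (−∞, −4) onto (−∞, −49); the right piece maps [−4, ∞) onto [−55, ∞).
The union (−∞, −49) ∪ [−55, ∞) covers ℝ, so σ is surjective.
For the follow-up: the images overlap, so an x < −4 with σ(x) = σ(−4) exists. σ(−4) = −55; solving 9x − 13 = −55 for x < −4 gives x = (−55 + 13)/9 = −14/3.

-14/3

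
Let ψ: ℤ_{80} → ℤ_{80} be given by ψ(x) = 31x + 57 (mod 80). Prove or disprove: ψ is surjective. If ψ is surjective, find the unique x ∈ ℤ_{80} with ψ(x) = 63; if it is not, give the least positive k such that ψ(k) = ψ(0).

26

Since gcd(31, 80) = 1, 31 is invertible modulo 80. Euclid's algorithm: 80 = 2·31 + 18, 31 = 1·18 + 13, 18 = 1·13 + 5, 13 = 2·5 + 3, 5 = 1·3 + 2, 3 = 1·2 + 1; back-substituting gives 1 = 31·31 − 12·80, so 31⁻¹ ≡ 31 (mod 80).
Then y ↦ 31(y − 57) is a two-sided inverse to ψ, so every y ∈ ℤ_{80} has a preimage.
Thus ψ is surjective.
Since ψ is surjective, we find ψ⁻¹(63): we need 31x ≡ 63 − 57 ≡ 6 (mod 80). Using 31⁻¹ = 31: x ≡ 31·6 = 186 = 2·80 + 26, so x = 26.
Check: ψ(26) = 31·26 + 57 = 863 = 10·80 + 63 ≡ 63 (mod 80).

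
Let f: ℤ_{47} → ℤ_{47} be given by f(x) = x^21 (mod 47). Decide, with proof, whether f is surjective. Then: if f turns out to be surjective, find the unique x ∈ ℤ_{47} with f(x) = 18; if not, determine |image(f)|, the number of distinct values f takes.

9

Since 47 is prime, the nonzero elements of ℤ_{47} form a cyclic group of order 46.
As gcd(21, 46) = 1, raising to the 21st power is a bijection on this group: if x_1^21 ≡ x_2^21 then (x_1x_2^{−1})^21 = 1, and the only element of order dividing gcd(21, 46) = 1 is 1, so x_1 = x_2.
With f(0) = 0 this makes f injective on all of ℤ_{47}, hence bijective (finite equal-size domain and codomain). In particular f is surjective.
Since f is surjective, we find the preimage of 18. The inverse of x ↦ x^21 on (ℤ_{47})^× is x ↦ x^11, because 21·11 = 231 = 5·46 + 1 ≡ 1 (mod 46) and x^{46} = 1 for x ≠ 0 (Fermat). So f⁻¹(18) = 18^11 mod 47.
Repeated squaring mod 47: 18^1 ≡ 18, 18^2 ≡ 18² = 324 ≡ 42, 18^4 ≡ 42² = 1764 ≡ 25, 18^8 ≡ 25² = 625 ≡ 14. Since 11 = 8 + 2 + 1, 18^11 ≡ 14·42·18: 14·42 = 588 ≡ 24, then 24·18 = 432 ≡ 9. So 18^11 ≡ 9 (mod 47).
Hence f⁻¹(18) = 9.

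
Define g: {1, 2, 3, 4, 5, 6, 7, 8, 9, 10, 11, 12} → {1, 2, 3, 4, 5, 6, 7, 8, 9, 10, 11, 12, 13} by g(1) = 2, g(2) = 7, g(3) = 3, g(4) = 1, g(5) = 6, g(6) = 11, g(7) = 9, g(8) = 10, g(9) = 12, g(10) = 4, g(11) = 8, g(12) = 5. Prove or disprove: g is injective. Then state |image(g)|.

The values g(1), …, g(12) are 2, 7, 3, 1, 6, 11, 9, 10, 12, 4, 8, 5 — all distinct.
So g(u) = g(v) only when u = v, and g is injective.
The image of g is {1, 2, 3, 4, 5, 6, 7, 8, 9, 10, 11, 12}, which has 12 elements.

12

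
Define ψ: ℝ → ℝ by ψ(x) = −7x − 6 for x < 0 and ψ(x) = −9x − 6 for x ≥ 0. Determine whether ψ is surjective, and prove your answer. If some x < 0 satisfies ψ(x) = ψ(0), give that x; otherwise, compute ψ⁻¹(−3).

-3/7

Both pieces are strictly decreasing (slopes −7 and −9), so each is injective on its own interval.
The left piece maps (−∞, 0) onto (−6, ∞); the right piece maps [0, ∞) onto (−∞, −6].
These images together cover ℝ, so ψ is surjective.
Because the two images are disjoint, no x < 0 has ψ(x) = ψ(0), so we compute ψ⁻¹(−3): −3 lies in (−6, ∞), so solve −7x − 6 = −3: x = (−3 + 6)/(−7) = −3/7.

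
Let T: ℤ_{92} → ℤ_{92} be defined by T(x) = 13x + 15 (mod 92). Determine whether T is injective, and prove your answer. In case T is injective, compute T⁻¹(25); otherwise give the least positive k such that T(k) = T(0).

Recall that T is injective when T(s) = T(t) forces s = t.
If T(s) = T(t), then 13s ≡ 13t (mod 92). Because gcd(13, 92) = 1, we may cancel 13 to get s ≡ t (mod 92).
Therefore T is injective.
We now compute 13⁻¹ mod 92 explicitly. Euclid's algorithm: 92 = 7·13 + 1; back-substituting gives 1 = 85·13 − 12·92, so 13⁻¹ ≡ 85 (mod 92).
Since T is injective, we compute T⁻¹(25): solve 13x + 15 ≡ 25 (mod 92), i.e. 13x ≡ 10 (mod 92).
Multiplying by 13⁻¹ = 85 gives x ≡ 85·10 = 850 = 9·92 + 22 ≡ 22 (mod 92).
Check: T(22) = 13·22 + 15 = 301 = 3·92 + 25 ≡ 25 (mod 92).

22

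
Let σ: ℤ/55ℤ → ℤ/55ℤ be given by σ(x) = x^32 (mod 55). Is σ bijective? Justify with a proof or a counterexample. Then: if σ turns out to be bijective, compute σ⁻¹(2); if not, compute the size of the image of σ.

σ(4): Repeated squaring mod 55: 4^1 ≡ 4, 4^2 ≡ 4² = 16, 4^4 ≡ 16² = 256 ≡ 36, 4^8 ≡ 36² = 1296 ≡ 31, 4^16 ≡ 31² = 961 ≡ 26, 4^32 ≡ 26² = 676 ≡ 16. So 4^32 ≡ 16 (mod 55).
σ(7): Repeated squaring mod 55: 7^1 ≡ 7, 7^2 ≡ 7² = 49, 7^4 ≡ 49² = 2401 ≡ 36, 7^8 ≡ 36² = 1296 ≡ 31, 7^16 ≡ 31² = 961 ≡ 26, 7^32 ≡ 26² = 676 ≡ 16. So 7^32 ≡ 16 (mod 55).
So σ(4) = σ(7) = 16 while 4 ≠ 7, therefore σ is not injective, hence not bijective.
Since σ is not bijective, we determine |image(σ)|. Computing x^32 mod 55 for each x (by repeated squaring, reducing mod 55 at every step), the values σ(0), σ(1), …, σ(54) are: 0, 1, 26, 31, 16, 25, 36, 16, 31, 26, 45, 11, 1, 26, 31, 5, 36, 36, 16, 31, 15, 1, 11, 1, 26, 20, 16, 36, 36, 16, 20, 26, 1, 11, 1, 15, 31, 16, 36, 36, 5, 31, 26, 1, 11, 45, 26, 31, 16, 36, 25, 16, 31, 26, 1.
The distinct values are {0, 1, 5, 11, 15, 16, 20, 25, 26, 31, 36, 45}; there are 12 of them.

12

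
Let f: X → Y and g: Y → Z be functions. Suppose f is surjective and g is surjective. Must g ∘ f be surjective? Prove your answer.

surjective

Let c ∈ Z. Since g is surjective, there is b ∈ Y with g(b) = c. Since f is surjective, there is a ∈ X with f(a) = b.
Then (g ∘ f)(a) = g(b) = c. Therefore g ∘ f is surjective.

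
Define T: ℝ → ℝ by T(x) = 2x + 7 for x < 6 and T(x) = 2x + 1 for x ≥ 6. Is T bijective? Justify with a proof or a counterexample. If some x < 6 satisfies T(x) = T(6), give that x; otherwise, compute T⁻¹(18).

Both pieces are strictly increasing (slopes 2 and 2), so each is injective on its own interval.
The left piece maps (−∞, 6) onto (−∞, 19); the right piece maps [6, ∞) onto [13, ∞).
These images overlap. In particular T(6) = 13 (right piece), and solving 2x + 7 = 13 on the left piece gives x = 3 < 6.
So T(3) = T(6) with 3 ≠ 6, and T is not injective, hence not bijective. This x = 3 is the requested value below 6.

3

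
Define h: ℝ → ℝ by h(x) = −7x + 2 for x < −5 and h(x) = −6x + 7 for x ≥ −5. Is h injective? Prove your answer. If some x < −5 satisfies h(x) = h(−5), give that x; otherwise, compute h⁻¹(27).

-10/3

Both pieces are strictly decreasing (slopes −7 and −6), so each is injective on its own interval.
The left piece maps (−∞, −5) onto (37, ∞); the right piece maps [−5, ∞) onto (−∞, 37].
These images are disjoint, so no value is attained by both pieces. So h is injective.
Because the two images are disjoint, no x < −5 has h(x) = h(−5), so we compute h⁻¹(27): 27 lies in (−∞, 37], so solve −6x + 7 = 27: x = (27 − 7)/(−6) = −10/3.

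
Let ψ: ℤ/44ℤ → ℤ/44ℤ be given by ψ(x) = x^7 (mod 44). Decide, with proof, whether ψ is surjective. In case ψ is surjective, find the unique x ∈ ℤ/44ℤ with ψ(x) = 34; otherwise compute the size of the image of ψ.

33

ψ(0) = 0^7 = 0.
ψ(22): Repeated squaring mod 44: 22^1 ≡ 22, 22^2 ≡ 22² = 484 ≡ 0, 22^4 ≡ 0² = 0. Since 7 = 4 + 2 + 1, 22^7 ≡ 0·0·22: 0·0 = 0, then 0·22 = 0. So 22^7 ≡ 0 (mod 44).
So ψ(0) = ψ(22) = 0 while 0 ≠ 22, so ψ is not injective.
A non-injective map from the 44-element set ℤ/44ℤ to itself takes at most 43 distinct values, so it cannot be surjective. Hence ψ is not surjective.
Since ψ is not surjective, we determine |image(ψ)|. Computing x^7 mod 44 for each x (by repeated squaring, reducing mod 44 at every step), the values ψ(0), ψ(1), …, ψ(43) are: 0, 1, 40, 31, 16, 25, 8, 39, 24, 37, 32, 11, 12, 29, 20, 27, 36, 41, 28, 35, 4, 21, 0, 23, 40, 9, 16, 3, 8, 17, 24, 15, 32, 33, 12, 7, 20, 5, 36, 19, 28, 13, 4, 43.
The distinct values are {0, 1, 3, 4, 5, 7, 8, 9, 11, 12, 13, 15, 16, 17, 19, 20, 21, 23, 24, 25, 27, 28, 29, 31, 32, 33, 35, 36, 37, 39, 40, 41, 43}; there are 33 of them.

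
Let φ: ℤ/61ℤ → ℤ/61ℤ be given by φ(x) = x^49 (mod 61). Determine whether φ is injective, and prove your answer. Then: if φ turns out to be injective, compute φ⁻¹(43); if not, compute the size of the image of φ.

6

Since 61 is prime, the nonzero elements of ℤ/61ℤ form a cyclic group of order 60.
As gcd(49, 60) = 1, raising to the 49th power is a bijection on this group: if u^49 ≡ v^49 then (uv^{−1})^49 = 1, and the only element of order dividing gcd(49, 60) = 1 is 1, so u = v.
With φ(0) = 0 this makes φ injective on all of ℤ/61ℤ, hence bijective (finite equal-size domain and codomain). In particular φ is injective.
Since φ is injective, we find the preimage of 43. The inverse of x ↦ x^49 on (ℤ/61ℤ)^× is x ↦ x^49, because 49·49 = 2401 = 40·60 + 1 ≡ 1 (mod 60) and x^{60} = 1 for x ≠ 0 (Fermat). So φ⁻¹(43) = 43^49 mod 61.
Repeated squaring mod 61: 43^1 ≡ 43, 43^2 ≡ 43² = 1849 ≡ 19, 43^4 ≡ 19² = 361 ≡ 56, 43^8 ≡ 56² = 3136 ≡ 25, 43^16 ≡ 25² = 625 ≡ 15, 43^32 ≡ 15² = 225 ≡ 42. Since 49 = 32 + 16 + 1, 43^49 ≡ 42·15·43: 42·15 = 630 ≡ 20, then 20·43 = 860 ≡ 6. So 43^49 ≡ 6 (mod 61).
Hence φ⁻¹(43) = 6.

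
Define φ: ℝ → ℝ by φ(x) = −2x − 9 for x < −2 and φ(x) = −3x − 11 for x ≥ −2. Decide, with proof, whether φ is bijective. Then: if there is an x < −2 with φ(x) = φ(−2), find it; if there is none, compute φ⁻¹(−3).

Both pieces are strictly decreasing (slopes −2 and −3), so each is injective on its own interval.
The left piece maps (−∞, −2) onto (−5, ∞); the right piece maps [−2, ∞) onto (−∞, −5].
Since −5 = −5, the images partition ℝ: φ is injective and surjective, hence bijective.
Because the two images are disjoint, no x < −2 has φ(x) = φ(−2), so we compute φ⁻¹(−3): −3 lies in (−5, ∞), so solve −2x − 9 = −3: x = (−3 + 9)/(−2) = −3.

-3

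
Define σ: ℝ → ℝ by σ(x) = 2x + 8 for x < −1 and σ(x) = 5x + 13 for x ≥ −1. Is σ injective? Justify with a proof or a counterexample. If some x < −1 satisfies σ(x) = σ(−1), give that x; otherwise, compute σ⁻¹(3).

Both pieces are strictly increasing (slopes 2 and 5), so each is injective on its own interval.
The left piece maps (−∞, −1) onto (−∞, 6); the right piece maps [−1, ∞) onto [8, ∞).
These images are disjoint, so no value is attained by both pieces. Therefore σ is injective.
Because the two images are disjoint, no x < −1 has σ(x) = σ(−1), so we compute σ⁻¹(3): 3 lies in (−∞, 6), so solve 2x + 8 = 3: x = (3 − 8)/2 = −5/2.

-5/2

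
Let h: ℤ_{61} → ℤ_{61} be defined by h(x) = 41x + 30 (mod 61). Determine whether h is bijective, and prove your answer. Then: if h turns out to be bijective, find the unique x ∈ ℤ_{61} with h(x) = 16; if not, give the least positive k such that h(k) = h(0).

Recall that h is injective if h(s) = h(t) implies s = t.
If h(s) = h(t), then 41s ≡ 41t (mod 61). Because gcd(41, 61) = 1, we may cancel 41 to get s ≡ t (mod 61).
We now compute 41⁻¹ mod 61 explicitly. Euclid's algorithm: 61 = 1·41 + 20, 41 = 2·20 + 1; back-substituting gives 1 = 3·41 − 2·61, so 41⁻¹ ≡ 3 (mod 61).
For any y ∈ ℤ_{61}, x = 3(y − 30) mod 61 satisfies h(x) = 41·3(y − 30) + 30 ≡ y (since 41·3 ≡ 1 mod 61). So every y has a preimage.
Thus h is bijective.
Since h is bijective, we compute h⁻¹(16): solve 41x + 30 ≡ 16 (mod 61), i.e. 41x ≡ 47 (mod 61).
Multiplying by 41⁻¹ = 3 gives x ≡ 3·47 = 141 = 2·61 + 19 ≡ 19 (mod 61).
Check: h(19) = 41·19 + 30 = 809 = 13·61 + 16 ≡ 16 (mod 61).

19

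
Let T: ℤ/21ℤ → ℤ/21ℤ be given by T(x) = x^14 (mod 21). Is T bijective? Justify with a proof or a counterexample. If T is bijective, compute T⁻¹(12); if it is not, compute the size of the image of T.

T(2): Repeated squaring mod 21: 2^1 ≡ 2, 2^2 ≡ 2² = 4, 2^4 ≡ 4² = 16, 2^8 ≡ 16² = 256 ≡ 4. Since 14 = 8 + 4 + 2, 2^14 ≡ 4·16·4: 4·16 = 64 ≡ 1, then 1·4 = 4. So 2^14 ≡ 4 (mod 21).
T(5): Repeated squaring mod 21: 5^1 ≡ 5, 5^2 ≡ 5² = 25 ≡ 4, 5^4 ≡ 4² = 16, 5^8 ≡ 16² = 256 ≡ 4. Since 14 = 8 + 4 + 2, 5^14 ≡ 4·16·4: 4·16 = 64 ≡ 1, then 1·4 = 4. So 5^14 ≡ 4 (mod 21).
So T(2) = T(5) = 4 while 2 ≠ 5, thus T is not injective, hence not bijective.
Since T is not bijective, we determine |image(T)|. Computing x^14 mod 21 for each x (by repeated squaring, reducing mod 21 at every step), the values T(0), T(1), …, T(20) are: 0, 1, 4, 9, 16, 4, 15, 7, 1, 18, 16, 16, 18, 1, 7, 15, 4, 16, 9, 4, 1.
The distinct values are {0, 1, 4, 7, 9, 15, 16, 18}; there are 8 of them.

8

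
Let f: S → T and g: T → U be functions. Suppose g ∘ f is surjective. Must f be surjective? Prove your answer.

not surjective

No. Take S = {0}, T = {0, 1}, U = {0}, f(a) = 0 for every a ∈ S, and g(b) = 0 for every b ∈ T.
Then g ∘ f is surjective onto {0}, but 1 ∈ T has no preimage under f, so f is not surjective.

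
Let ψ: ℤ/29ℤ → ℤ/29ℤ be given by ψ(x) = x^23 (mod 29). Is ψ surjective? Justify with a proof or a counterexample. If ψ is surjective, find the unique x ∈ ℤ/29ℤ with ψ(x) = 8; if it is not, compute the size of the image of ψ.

3

Since 29 is prime, the nonzero elements of ℤ/29ℤ form a cyclic group of order 28.
As gcd(23, 28) = 1, raising to the 23rd power is a bijection on this group: if a^23 ≡ b^23 then (ab^{−1})^23 = 1, and the only element of order dividing gcd(23, 28) = 1 is 1, so a = b.
With ψ(0) = 0 this makes ψ injective on all of ℤ/29ℤ, hence bijective (finite equal-size domain and codomain). In particular ψ is surjective.
Since ψ is surjective, we find the preimage of 8. The inverse of x ↦ x^23 on (ℤ/29ℤ)^× is x ↦ x^11, because 23·11 = 253 = 9·28 + 1 ≡ 1 (mod 28) and x^{28} = 1 for x ≠ 0 (Fermat). So ψ⁻¹(8) = 8^11 mod 29.
Repeated squaring mod 29: 8^1 ≡ 8, 8^2 ≡ 8² = 64 ≡ 6, 8^4 ≡ 6² = 36 ≡ 7, 8^8 ≡ 7² = 49 ≡ 20. Since 11 = 8 + 2 + 1, 8^11 ≡ 20·6·8: 20·6 = 120 ≡ 4, then 4·8 = 32 ≡ 3. So 8^11 ≡ 3 (mod 29).
Hence ψ⁻¹(8) = 3.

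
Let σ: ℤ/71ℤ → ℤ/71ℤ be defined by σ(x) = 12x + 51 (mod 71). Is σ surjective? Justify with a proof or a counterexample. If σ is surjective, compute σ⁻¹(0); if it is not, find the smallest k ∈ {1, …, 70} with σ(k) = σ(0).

Since gcd(12, 71) = 1, 12 is invertible modulo 71. Euclid's algorithm: 71 = 5·12 + 11, 12 = 1·11 + 1; back-substituting gives 1 = 6·12 − 1·71, so 12⁻¹ ≡ 6 (mod 71).
For any y ∈ ℤ/71ℤ, x = 6(y − 51) mod 71 satisfies σ(x) = 12·6(y − 51) + 51 ≡ y (since 12·6 ≡ 1 mod 71). So every y has a preimage.
So σ is surjective.
Since σ is surjective, we find σ⁻¹(0): we need 12x ≡ 0 − 51 ≡ 20 (mod 71). Using 12⁻¹ = 6: x ≡ 6·20 = 120 = 1·71 + 49, so x = 49.
Check: σ(49) = 12·49 + 51 = 639 = 9·71 + 0 ≡ 0 (mod 71).

49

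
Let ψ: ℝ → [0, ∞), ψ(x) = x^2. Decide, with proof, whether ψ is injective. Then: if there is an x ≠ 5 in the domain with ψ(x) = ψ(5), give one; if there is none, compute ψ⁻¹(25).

-5

ψ(5) = 25 = (−5)^2 = ψ(−5) (since 2 is even), with 5 ≠ −5. So ψ is not injective.
For the follow-up, such an x exists: taking x = −5 ∈ ℝ gives ψ(−5) = 25 = ψ(5) with −5 ≠ 5.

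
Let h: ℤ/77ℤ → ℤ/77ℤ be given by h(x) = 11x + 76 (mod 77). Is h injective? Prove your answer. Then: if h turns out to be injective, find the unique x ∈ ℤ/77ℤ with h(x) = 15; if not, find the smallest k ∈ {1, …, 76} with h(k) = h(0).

7

We have gcd(11, 77) = 11 > 1. Taking a = 0 and b = 7: h(0) = 76 and h(7) = 11·7 + 76 = 153 ≡ 76 (mod 77).
So h(0) = h(7) while 0 ≠ 7, so h is not injective.
Since h is not injective, we find the least positive k with h(k) = h(0): this means 11k ≡ 0 (mod 77), i.e. 77 ∣ 11k. Since gcd(11, 77) = 11, dividing through by 11 this holds exactly when 7 ∣ k.
The smallest positive such k is 7.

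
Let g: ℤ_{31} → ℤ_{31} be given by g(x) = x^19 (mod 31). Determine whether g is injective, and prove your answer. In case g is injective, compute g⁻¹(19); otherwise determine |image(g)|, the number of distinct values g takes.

Since 31 is prime, the nonzero elements of ℤ_{31} form a cyclic group of order 30.
As gcd(19, 30) = 1, raising to the 19th power is a bijection on this group: if s^19 ≡ t^19 then (st^{−1})^19 = 1, and the only element of order dividing gcd(19, 30) = 1 is 1, so s = t.
With g(0) = 0 this makes g injective on all of ℤ_{31}, hence bijective (finite equal-size domain and codomain). In particular g is injective.
Since g is injective, we find the preimage of 19. The inverse of x ↦ x^19 on (ℤ_{31})^× is x ↦ x^19, because 19·19 = 361 = 12·30 + 1 ≡ 1 (mod 30) and x^{30} = 1 for x ≠ 0 (Fermat). So g⁻¹(19) = 19^19 mod 31.
Repeated squaring mod 31: 19^1 ≡ 19, 19^2 ≡ 19² = 361 ≡ 20, 19^4 ≡ 20² = 400 ≡ 28, 19^8 ≡ 28² = 784 ≡ 9, 19^16 ≡ 9² = 81 ≡ 19. Since 19 = 16 + 2 + 1, 19^19 ≡ 19·20·19: 19·20 = 380 ≡ 8, then 8·19 = 152 ≡ 28. So 19^19 ≡ 28 (mod 31).
Hence g⁻¹(19) = 28.

28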